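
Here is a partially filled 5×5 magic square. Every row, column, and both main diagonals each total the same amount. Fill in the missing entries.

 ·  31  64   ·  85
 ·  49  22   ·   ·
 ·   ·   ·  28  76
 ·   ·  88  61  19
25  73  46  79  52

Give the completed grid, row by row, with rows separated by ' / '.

Row 5 is already complete: 25 + 73 + 46 + 79 + 52 = 275, so that is the magic constant.
Column 3: 64 + 22 + 88 + 46 + ? = 275, so (3,3) = 55.
From column 5, 275 − (85 + 76 + 19 + 52) gives (2,5) = 43.
From main diagonal, 275 − (49 + 55 + 61 + 52) gives (1,1) = 58.
Row 1 needs 275; the known cells sum to 238, so (1,4) = 37.
From column 4, 275 − (37 + 28 + 61 + 79) gives (2,4) = 70.
The remaining cell in anti-diagonal is (4,2) = 275 − 235 = 40.
From row 2, 275 − (49 + 22 + 70 + 43) gives (2,1) = 91.
From row 4, 275 − (40 + 88 + 61 + 19) gives (4,1) = 67.
Column 1: 58 + 91 + 67 + 25 + ? = 275, so (3,1) = 34.
From column 2, 275 − (31 + 49 + 40 + 73) gives (3,2) = 82.

58 31 64 37 85 / 91 49 22 70 43 / 34 82 55 28 76 / 67 40 88 61 19 / 25 73 46 79 52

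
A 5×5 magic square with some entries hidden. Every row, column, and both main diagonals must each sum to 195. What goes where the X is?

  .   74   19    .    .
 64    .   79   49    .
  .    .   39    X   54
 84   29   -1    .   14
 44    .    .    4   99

-16

The remaining cell in row 4 is (4,4) = 195 − 126 = 69.
From column 3, 195 − (19 + 79 + 39 + (-1)) gives (5,3) = 59.
The remaining cell in anti-diagonal is (1,5) = 195 − 161 = 34.
The remaining cell in row 5 is (5,2) = 195 − 206 = -11.
Using column 5: 34 + 54 + 14 + 99 + ? → (2,5) = 195 − 201 = -6.
Using row 2: 64 + 79 + 49 + (-6) + ? → (2,2) = 195 − 186 = 9.
The remaining cell in column 2 is (3,2) = 195 − 101 = 94.
The remaining cell in main diagonal is (1,1) = 195 − 216 = -21.
From row 1, 195 − (-21 + 74 + 19 + 34) gives (1,4) = 89.
Using column 1: -21 + 64 + 84 + 44 + ? → (3,1) = 195 − 171 = 24.
Column 4: 89 + 49 + 69 + 4 + ? = 195, so (3,4) = -16.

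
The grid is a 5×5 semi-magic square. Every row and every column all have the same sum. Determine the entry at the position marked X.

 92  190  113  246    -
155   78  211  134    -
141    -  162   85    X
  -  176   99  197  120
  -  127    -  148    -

183

Column 4 is complete and sums to 810; that is the magic constant.
Row 1 must total 810; the given cells sum to 641, so (1,5) = 169.
Row 2 must total 810; the given cells sum to 578, so (2,5) = 232.
Using row 4: 176 + 99 + 197 + 120 + ? → (4,1) = 810 − 592 = 218.
From column 1, 810 − (92 + 155 + 141 + 218) gives (5,1) = 204.
The remaining cell in column 2 is (3,2) = 810 − 571 = 239.
From column 3, 810 − (113 + 211 + 162 + 99) gives (5,3) = 225.
The remaining cell in row 3 is (3,5) = 810 − 627 = 183.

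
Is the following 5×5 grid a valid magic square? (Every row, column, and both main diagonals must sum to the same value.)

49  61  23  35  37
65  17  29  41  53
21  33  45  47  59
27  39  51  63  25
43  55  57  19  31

Yes

Row 1: 49 + 61 + 23 + 35 + 37 = 205.
Row 2: 65 + 17 + 29 + 41 + 53 = 205.
Row 3: 21 + 33 + 45 + 47 + 59 = 205.
Row 4: 27 + 39 + 51 + 63 + 25 = 205.
Row 5: 43 + 55 + 57 + 19 + 31 = 205.
Column 1: 49 + 65 + 21 + 27 + 43 = 205.
Column 2: 61 + 17 + 33 + 39 + 55 = 205.
Column 3: 23 + 29 + 45 + 51 + 57 = 205.
Column 4: 35 + 41 + 47 + 63 + 19 = 205.
Column 5: 37 + 53 + 59 + 25 + 31 = 205.
Main diagonal: 49 + 17 + 45 + 63 + 31 = 205.
Anti-diagonal: 37 + 41 + 45 + 39 + 43 = 205.
All lines sum to 205.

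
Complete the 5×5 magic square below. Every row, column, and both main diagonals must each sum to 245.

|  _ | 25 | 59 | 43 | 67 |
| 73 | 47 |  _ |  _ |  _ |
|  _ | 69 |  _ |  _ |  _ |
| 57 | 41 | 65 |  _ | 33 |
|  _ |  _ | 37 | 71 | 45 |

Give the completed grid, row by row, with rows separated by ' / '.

Using row 1: 25 + 59 + 43 + 67 + ? → (1,1) = 245 − 194 = 51.
Row 4 needs 245; the known cells sum to 196, so (4,4) = 49.
Column 2 needs 245; the known cells sum to 182, so (5,2) = 63.
Main diagonal needs 245; the known cells sum to 192, so (3,3) = 53.
Row 5: 63 + 37 + 71 + 45 + ? = 245, so (5,1) = 29.
From column 1, 245 − (51 + 73 + 57 + 29) gives (3,1) = 35.
Column 3 needs 245; the known cells sum to 214, so (2,3) = 31.
Anti-diagonal needs 245; the known cells sum to 190, so (2,4) = 55.
From row 2, 245 − (73 + 47 + 31 + 55) gives (2,5) = 39.
Column 4 needs 245; the known cells sum to 218, so (3,4) = 27.
Column 5: 67 + 39 + 33 + 45 + ? = 245, so (3,5) = 61.

51 25 59 43 67 / 73 47 31 55 39 / 35 69 53 27 61 / 57 41 65 49 33 / 29 63 37 71 45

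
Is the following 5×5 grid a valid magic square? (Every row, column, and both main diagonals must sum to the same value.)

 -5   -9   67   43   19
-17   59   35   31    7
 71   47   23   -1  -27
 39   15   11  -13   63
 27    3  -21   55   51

No — column 1 sums to 115 but row 3 sums to 113.

Row 1: -5 + (-9) + 67 + 43 + 19 = 115.
Row 2: -17 + 59 + 35 + 31 + 7 = 115.
Row 3: 71 + 47 + 23 + (-1) + (-27) = 113.
Row 4: 39 + 15 + 11 + (-13) + 63 = 115.
Row 5: 27 + 3 + (-21) + 55 + 51 = 115.
Column 1: -5 + (-17) + 71 + 39 + 27 = 115.
Column 2: -9 + 59 + 47 + 15 + 3 = 115.
Column 3: 67 + 35 + 23 + 11 + (-21) = 115.
Column 4: 43 + 31 + (-1) + (-13) + 55 = 115.
Column 5: 19 + 7 + (-27) + 63 + 51 = 113.
Main diagonal: -5 + 59 + 23 + (-13) + 51 = 115.
Anti-diagonal: 19 + 31 + 23 + 15 + 27 = 115.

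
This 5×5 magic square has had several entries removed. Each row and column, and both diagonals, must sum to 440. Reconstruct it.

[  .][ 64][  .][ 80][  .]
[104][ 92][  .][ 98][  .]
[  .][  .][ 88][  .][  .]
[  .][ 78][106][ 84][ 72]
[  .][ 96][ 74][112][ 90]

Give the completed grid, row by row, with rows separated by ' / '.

Row 4 needs 440; the known cells sum to 340, so (4,1) = 100.
Row 5 needs 440; the known cells sum to 372, so (5,1) = 68.
From column 2, 440 − (64 + 92 + 78 + 96) gives (3,2) = 110.
Using column 4: 80 + 98 + 84 + 112 + ? → (3,4) = 440 − 374 = 66.
Main diagonal needs 440; the known cells sum to 354, so (1,1) = 86.
From anti-diagonal, 440 − (98 + 88 + 78 + 68) gives (1,5) = 108.
Using row 1: 86 + 64 + 80 + 108 + ? → (1,3) = 440 − 338 = 102.
From column 1, 440 − (86 + 104 + 100 + 68) gives (3,1) = 82.
Using column 3: 102 + 88 + 106 + 74 + ? → (2,3) = 440 − 370 = 70.
Using row 2: 104 + 92 + 70 + 98 + ? → (2,5) = 440 − 364 = 76.
Using row 3: 82 + 110 + 88 + 66 + ? → (3,5) = 440 − 346 = 94.

86 64 102 80 108 / 104 92 70 98 76 / 82 110 88 66 94 / 100 78 106 84 72 / 68 96 74 112 90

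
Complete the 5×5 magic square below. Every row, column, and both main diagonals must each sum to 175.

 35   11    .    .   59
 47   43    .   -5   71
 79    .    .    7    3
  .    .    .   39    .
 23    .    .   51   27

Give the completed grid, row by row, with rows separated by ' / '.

35 11 -13 83 59 / 47 43 19 -5 71 / 79 55 31 7 3 / -9 67 63 39 15 / 23 -1 75 51 27

Row 2 must total 175; the given cells sum to 156, so (2,3) = 19.
From column 1, 175 − (35 + 47 + 79 + 23) gives (4,1) = -9.
From column 4, 175 − (-5 + 7 + 39 + 51) gives (1,4) = 83.
Using column 5: 59 + 71 + 3 + 27 + ? → (4,5) = 175 − 160 = 15.
From main diagonal, 175 − (35 + 43 + 39 + 27) gives (3,3) = 31.
The remaining cell in anti-diagonal is (4,2) = 175 − 108 = 67.
The remaining cell in row 1 is (1,3) = 175 − 188 = -13.
Using row 3: 79 + 31 + 7 + 3 + ? → (3,2) = 175 − 120 = 55.
Row 4: -9 + 67 + 39 + 15 + ? = 175, so (4,3) = 63.
Using column 2: 11 + 43 + 55 + 67 + ? → (5,2) = 175 − 176 = -1.
Column 3: -13 + 19 + 31 + 63 + ? = 175, so (5,3) = 75.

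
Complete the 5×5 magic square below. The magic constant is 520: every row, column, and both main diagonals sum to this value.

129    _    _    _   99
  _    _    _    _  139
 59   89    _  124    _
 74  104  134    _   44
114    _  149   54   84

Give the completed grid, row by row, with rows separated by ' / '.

Row 4 needs 520; the known cells sum to 356, so (4,4) = 164.
Row 5: 114 + 149 + 54 + 84 + ? = 520, so (5,2) = 119.
Column 1: 129 + 59 + 74 + 114 + ? = 520, so (2,1) = 144.
Column 5 needs 520; the known cells sum to 366, so (3,5) = 154.
Using row 3: 59 + 89 + 124 + 154 + ? → (3,3) = 520 − 426 = 94.
Using main diagonal: 129 + 94 + 164 + 84 + ? → (2,2) = 520 − 471 = 49.
Anti-diagonal: 99 + 94 + 104 + 114 + ? = 520, so (2,4) = 109.
Using row 2: 144 + 49 + 109 + 139 + ? → (2,3) = 520 − 441 = 79.
Using column 2: 49 + 89 + 104 + 119 + ? → (1,2) = 520 − 361 = 159.
Column 3 must total 520; the given cells sum to 456, so (1,3) = 64.
From column 4, 520 − (109 + 124 + 164 + 54) gives (1,4) = 69.

129 159 64 69 99 / 144 49 79 109 139 / 59 89 94 124 154 / 74 104 134 164 44 / 114 119 149 54 84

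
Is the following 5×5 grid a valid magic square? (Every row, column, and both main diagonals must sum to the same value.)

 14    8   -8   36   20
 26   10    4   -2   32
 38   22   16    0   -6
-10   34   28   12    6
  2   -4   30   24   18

Row 1: 14 + 8 + (-8) + 36 + 20 = 70.
Row 2: 26 + 10 + 4 + (-2) + 32 = 70.
Row 3: 38 + 22 + 16 + 0 + (-6) = 70.
Row 4: -10 + 34 + 28 + 12 + 6 = 70.
Row 5: 2 + (-4) + 30 + 24 + 18 = 70.
Column 1: 14 + 26 + 38 + (-10) + 2 = 70.
Column 2: 8 + 10 + 22 + 34 + (-4) = 70.
Column 3: -8 + 4 + 16 + 28 + 30 = 70.
Column 4: 36 + (-2) + 0 + 12 + 24 = 70.
Column 5: 20 + 32 + (-6) + 6 + 18 = 70.
Main diagonal: 14 + 10 + 16 + 12 + 18 = 70.
Anti-diagonal: 20 + (-2) + 16 + 34 + 2 = 70.
All lines sum to 70.

Yes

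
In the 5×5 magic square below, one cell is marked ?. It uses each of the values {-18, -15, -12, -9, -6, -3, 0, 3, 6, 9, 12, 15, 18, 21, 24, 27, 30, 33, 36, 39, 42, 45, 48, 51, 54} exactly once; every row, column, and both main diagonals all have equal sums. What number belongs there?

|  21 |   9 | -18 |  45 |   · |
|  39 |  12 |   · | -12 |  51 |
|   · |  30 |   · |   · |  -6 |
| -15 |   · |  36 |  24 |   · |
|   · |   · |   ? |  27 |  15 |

The 25 entries sum to 450, so each line sums to 450/5 = 90.
Using row 1: 21 + 9 + (-18) + 45 + ? → (1,5) = 90 − 57 = 33.
The remaining cell in row 2 is (2,3) = 90 − 90 = 0.
Using column 4: 45 + (-12) + 24 + 27 + ? → (3,4) = 90 − 84 = 6.
Using column 5: 33 + 51 + (-6) + 15 + ? → (4,5) = 90 − 93 = -3.
Using main diagonal: 21 + 12 + 24 + 15 + ? → (3,3) = 90 − 72 = 18.
Row 3 needs 90; the known cells sum to 48, so (3,1) = 42.
Row 4: -15 + 36 + 24 + (-3) + ? = 90, so (4,2) = 48.
Using column 1: 21 + 39 + 42 + (-15) + ? → (5,1) = 90 − 87 = 3.
Column 2 must total 90; the given cells sum to 99, so (5,2) = -9.
Column 3 must total 90; the given cells sum to 36, so (5,3) = 54.

54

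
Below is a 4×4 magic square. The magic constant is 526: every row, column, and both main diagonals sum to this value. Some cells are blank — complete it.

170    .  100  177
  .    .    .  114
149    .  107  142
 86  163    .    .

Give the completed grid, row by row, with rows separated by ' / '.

The remaining cell in row 1 is (1,2) = 526 − 447 = 79.
Row 3 needs 526; the known cells sum to 398, so (3,2) = 128.
Using column 1: 170 + 149 + 86 + ? → (2,1) = 526 − 405 = 121.
Column 2 must total 526; the given cells sum to 370, so (2,2) = 156.
Column 4: 177 + 114 + 142 + ? = 526, so (4,4) = 93.
Anti-diagonal must total 526; the given cells sum to 391, so (2,3) = 135.
Using row 4: 86 + 163 + 93 + ? → (4,3) = 526 − 342 = 184.

170 79 100 177 / 121 156 135 114 / 149 128 107 142 / 86 163 184 93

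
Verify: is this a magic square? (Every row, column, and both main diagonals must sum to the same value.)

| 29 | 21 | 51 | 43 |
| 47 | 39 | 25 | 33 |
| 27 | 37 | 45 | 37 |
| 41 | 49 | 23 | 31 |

Row 1: 29 + 21 + 51 + 43 = 144.
Row 2: 47 + 39 + 25 + 33 = 144.
Row 3: 27 + 37 + 45 + 37 = 146.
Row 4: 41 + 49 + 23 + 31 = 144.
Column 1: 29 + 47 + 27 + 41 = 144.
Column 2: 21 + 39 + 37 + 49 = 146.
Column 3: 51 + 25 + 45 + 23 = 144.
Column 4: 43 + 33 + 37 + 31 = 144.
Main diagonal: 29 + 39 + 45 + 31 = 144.
Anti-diagonal: 43 + 25 + 37 + 41 = 146.

No — column 3 sums to 144 but row 3 sums to 146.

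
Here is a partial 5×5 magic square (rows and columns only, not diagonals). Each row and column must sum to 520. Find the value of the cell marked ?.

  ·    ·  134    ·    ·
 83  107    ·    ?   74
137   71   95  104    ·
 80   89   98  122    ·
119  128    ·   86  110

From row 3, 520 − (137 + 71 + 95 + 104) gives (3,5) = 113.
Using row 4: 80 + 89 + 98 + 122 + ? → (4,5) = 520 − 389 = 131.
Using row 5: 119 + 128 + 86 + 110 + ? → (5,3) = 520 − 443 = 77.
Column 1 must total 520; the given cells sum to 419, so (1,1) = 101.
From column 2, 520 − (107 + 71 + 89 + 128) gives (1,2) = 125.
Column 3 must total 520; the given cells sum to 404, so (2,3) = 116.
Using column 5: 74 + 113 + 131 + 110 + ? → (1,5) = 520 − 428 = 92.
Row 1: 101 + 125 + 134 + 92 + ? = 520, so (1,4) = 68.
Row 2: 83 + 107 + 116 + 74 + ? = 520, so (2,4) = 140.

140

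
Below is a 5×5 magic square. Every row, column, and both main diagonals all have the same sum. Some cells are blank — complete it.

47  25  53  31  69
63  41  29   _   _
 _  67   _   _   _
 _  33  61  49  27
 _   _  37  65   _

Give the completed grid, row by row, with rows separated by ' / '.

Row 1 is already complete: 47 + 25 + 53 + 31 + 69 = 225, so that is the magic constant.
Row 4 must total 225; the given cells sum to 170, so (4,1) = 55.
The remaining cell in column 2 is (5,2) = 225 − 166 = 59.
Column 3 needs 225; the known cells sum to 180, so (3,3) = 45.
Main diagonal must total 225; the given cells sum to 182, so (5,5) = 43.
Row 5: 59 + 37 + 65 + 43 + ? = 225, so (5,1) = 21.
From column 1, 225 − (47 + 63 + 55 + 21) gives (3,1) = 39.
The remaining cell in anti-diagonal is (2,4) = 225 − 168 = 57.
Row 2: 63 + 41 + 29 + 57 + ? = 225, so (2,5) = 35.
Column 4 needs 225; the known cells sum to 202, so (3,4) = 23.
The remaining cell in column 5 is (3,5) = 225 − 174 = 51.

47 25 53 31 69 / 63 41 29 57 35 / 39 67 45 23 51 / 55 33 61 49 27 / 21 59 37 65 43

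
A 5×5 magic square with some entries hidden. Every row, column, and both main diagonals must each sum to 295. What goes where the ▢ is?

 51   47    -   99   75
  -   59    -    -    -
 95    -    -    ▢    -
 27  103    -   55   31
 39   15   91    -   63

Using row 1: 51 + 47 + 99 + 75 + ? → (1,3) = 295 − 272 = 23.
From row 4, 295 − (27 + 103 + 55 + 31) gives (4,3) = 79.
Row 5 must total 295; the given cells sum to 208, so (5,4) = 87.
Column 1 needs 295; the known cells sum to 212, so (2,1) = 83.
Column 2 needs 295; the known cells sum to 224, so (3,2) = 71.
Main diagonal: 51 + 59 + 55 + 63 + ? = 295, so (3,3) = 67.
Anti-diagonal must total 295; the given cells sum to 284, so (2,4) = 11.
From column 3, 295 − (23 + 67 + 79 + 91) gives (2,3) = 35.
From column 4, 295 − (99 + 11 + 55 + 87) gives (3,4) = 43.

43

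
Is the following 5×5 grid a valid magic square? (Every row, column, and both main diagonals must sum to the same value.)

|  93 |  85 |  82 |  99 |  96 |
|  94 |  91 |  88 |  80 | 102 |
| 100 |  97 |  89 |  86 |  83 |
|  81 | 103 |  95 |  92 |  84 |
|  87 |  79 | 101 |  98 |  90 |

Row 1: 93 + 85 + 82 + 99 + 96 = 455.
Row 2: 94 + 91 + 88 + 80 + 102 = 455.
Row 3: 100 + 97 + 89 + 86 + 83 = 455.
Row 4: 81 + 103 + 95 + 92 + 84 = 455.
Row 5: 87 + 79 + 101 + 98 + 90 = 455.
Column 1: 93 + 94 + 100 + 81 + 87 = 455.
Column 2: 85 + 91 + 97 + 103 + 79 = 455.
Column 3: 82 + 88 + 89 + 95 + 101 = 455.
Column 4: 99 + 80 + 86 + 92 + 98 = 455.
Column 5: 96 + 102 + 83 + 84 + 90 = 455.
Main diagonal: 93 + 91 + 89 + 92 + 90 = 455.
Anti-diagonal: 96 + 80 + 89 + 103 + 87 = 455.
All lines sum to 455.

Yes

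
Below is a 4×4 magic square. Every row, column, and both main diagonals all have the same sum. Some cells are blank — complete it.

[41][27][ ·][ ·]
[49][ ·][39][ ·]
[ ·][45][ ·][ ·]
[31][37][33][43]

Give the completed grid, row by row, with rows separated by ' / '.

41 27 47 29 / 49 35 39 21 / 23 45 25 51 / 31 37 33 43

Row 4 is already complete: 31 + 37 + 33 + 43 = 144, so that is the magic constant.
Column 1 needs 144; the known cells sum to 121, so (3,1) = 23.
Column 2: 27 + 45 + 37 + ? = 144, so (2,2) = 35.
Main diagonal must total 144; the given cells sum to 119, so (3,3) = 25.
Anti-diagonal: 39 + 45 + 31 + ? = 144, so (1,4) = 29.
Row 1 must total 144; the given cells sum to 97, so (1,3) = 47.
Using row 2: 49 + 35 + 39 + ? → (2,4) = 144 − 123 = 21.
From row 3, 144 − (23 + 45 + 25) gives (3,4) = 51.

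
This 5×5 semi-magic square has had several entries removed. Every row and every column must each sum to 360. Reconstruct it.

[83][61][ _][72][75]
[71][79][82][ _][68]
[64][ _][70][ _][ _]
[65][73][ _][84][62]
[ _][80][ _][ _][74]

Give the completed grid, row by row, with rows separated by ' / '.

Row 1: 83 + 61 + 72 + 75 + ? = 360, so (1,3) = 69.
The remaining cell in row 2 is (2,4) = 360 − 300 = 60.
The remaining cell in row 4 is (4,3) = 360 − 284 = 76.
Column 1 needs 360; the known cells sum to 283, so (5,1) = 77.
From column 2, 360 − (61 + 79 + 73 + 80) gives (3,2) = 67.
Column 3: 69 + 82 + 70 + 76 + ? = 360, so (5,3) = 63.
Using column 5: 75 + 68 + 62 + 74 + ? → (3,5) = 360 − 279 = 81.
The remaining cell in row 3 is (3,4) = 360 − 282 = 78.
The remaining cell in row 5 is (5,4) = 360 − 294 = 66.

83 61 69 72 75 / 71 79 82 60 68 / 64 67 70 78 81 / 65 73 76 84 62 / 77 80 63 66 74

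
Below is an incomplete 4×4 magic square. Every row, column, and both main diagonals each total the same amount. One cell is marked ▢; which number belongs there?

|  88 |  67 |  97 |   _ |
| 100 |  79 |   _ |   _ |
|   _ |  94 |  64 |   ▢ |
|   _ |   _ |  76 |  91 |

Main diagonal is complete and sums to 322; that is the magic constant.
The remaining cell in row 1 is (1,4) = 322 − 252 = 70.
Column 2: 67 + 79 + 94 + ? = 322, so (4,2) = 82.
Column 3 needs 322; the known cells sum to 237, so (2,3) = 85.
Anti-diagonal must total 322; the given cells sum to 249, so (4,1) = 73.
Row 2 needs 322; the known cells sum to 264, so (2,4) = 58.
Using column 1: 88 + 100 + 73 + ? → (3,1) = 322 − 261 = 61.
The remaining cell in column 4 is (3,4) = 322 − 219 = 103.

103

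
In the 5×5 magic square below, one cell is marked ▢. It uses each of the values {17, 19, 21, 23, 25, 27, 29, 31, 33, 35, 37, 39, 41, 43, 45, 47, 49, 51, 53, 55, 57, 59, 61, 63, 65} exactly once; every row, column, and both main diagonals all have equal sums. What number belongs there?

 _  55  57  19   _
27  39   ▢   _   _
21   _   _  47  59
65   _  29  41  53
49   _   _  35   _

The 25 entries sum to 1025, so each line sums to 1025/5 = 205.
The remaining cell in row 4 is (4,2) = 205 − 188 = 17.
Column 1 needs 205; the known cells sum to 162, so (1,1) = 43.
The remaining cell in column 4 is (2,4) = 205 − 142 = 63.
From row 1, 205 − (43 + 55 + 57 + 19) gives (1,5) = 31.
Anti-diagonal: 31 + 63 + 17 + 49 + ? = 205, so (3,3) = 45.
The remaining cell in row 3 is (3,2) = 205 − 172 = 33.
Column 2 must total 205; the given cells sum to 144, so (5,2) = 61.
Main diagonal needs 205; the known cells sum to 168, so (5,5) = 37.
Row 5 must total 205; the given cells sum to 182, so (5,3) = 23.
From column 3, 205 − (57 + 45 + 29 + 23) gives (2,3) = 51.

51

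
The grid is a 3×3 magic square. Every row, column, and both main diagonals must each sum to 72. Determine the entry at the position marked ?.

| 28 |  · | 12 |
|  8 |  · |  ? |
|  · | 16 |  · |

Row 1 needs 72; the known cells sum to 40, so (1,2) = 32.
Column 1 needs 72; the known cells sum to 36, so (3,1) = 36.
The remaining cell in column 2 is (2,2) = 72 − 48 = 24.
Using main diagonal: 28 + 24 + ? → (3,3) = 72 − 52 = 20.
Row 2 must total 72; the given cells sum to 32, so (2,3) = 40.

40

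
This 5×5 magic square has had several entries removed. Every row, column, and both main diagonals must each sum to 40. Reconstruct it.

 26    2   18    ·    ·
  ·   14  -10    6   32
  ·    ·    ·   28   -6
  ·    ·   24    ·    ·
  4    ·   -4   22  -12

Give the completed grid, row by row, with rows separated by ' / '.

Row 2: 14 + (-10) + 6 + 32 + ? = 40, so (2,1) = -2.
From row 5, 40 − (4 + (-4) + 22 + (-12)) gives (5,2) = 30.
Column 3 must total 40; the given cells sum to 28, so (3,3) = 12.
From main diagonal, 40 − (26 + 14 + 12 + (-12)) gives (4,4) = 0.
Using column 4: 6 + 28 + 0 + 22 + ? → (1,4) = 40 − 56 = -16.
Using row 1: 26 + 2 + 18 + (-16) + ? → (1,5) = 40 − 30 = 10.
The remaining cell in column 5 is (4,5) = 40 − 24 = 16.
The remaining cell in anti-diagonal is (4,2) = 40 − 32 = 8.
Using row 4: 8 + 24 + 0 + 16 + ? → (4,1) = 40 − 48 = -8.
Column 1: 26 + (-2) + (-8) + 4 + ? = 40, so (3,1) = 20.
From column 2, 40 − (2 + 14 + 8 + 30) gives (3,2) = -14.

26 2 18 -16 10 / -2 14 -10 6 32 / 20 -14 12 28 -6 / -8 8 24 0 16 / 4 30 -4 22 -12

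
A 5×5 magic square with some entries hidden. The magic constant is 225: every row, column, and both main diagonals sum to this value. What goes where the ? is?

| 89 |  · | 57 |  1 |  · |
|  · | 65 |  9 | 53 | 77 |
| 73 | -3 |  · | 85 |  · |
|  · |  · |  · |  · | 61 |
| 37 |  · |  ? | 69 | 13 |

Row 2 needs 225; the known cells sum to 204, so (2,1) = 21.
Column 1 must total 225; the given cells sum to 220, so (4,1) = 5.
Column 4 needs 225; the known cells sum to 208, so (4,4) = 17.
The remaining cell in main diagonal is (3,3) = 225 − 184 = 41.
From row 3, 225 − (73 + (-3) + 41 + 85) gives (3,5) = 29.
The remaining cell in column 5 is (1,5) = 225 − 180 = 45.
Using anti-diagonal: 45 + 53 + 41 + 37 + ? → (4,2) = 225 − 176 = 49.
Row 1 must total 225; the given cells sum to 192, so (1,2) = 33.
Row 4 needs 225; the known cells sum to 132, so (4,3) = 93.
Column 2: 33 + 65 + (-3) + 49 + ? = 225, so (5,2) = 81.
Using column 3: 57 + 9 + 41 + 93 + ? → (5,3) = 225 − 200 = 25.

25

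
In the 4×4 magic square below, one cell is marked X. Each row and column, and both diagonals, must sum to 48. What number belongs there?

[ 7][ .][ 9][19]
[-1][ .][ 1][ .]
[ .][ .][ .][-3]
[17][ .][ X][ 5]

23

Using row 1: 7 + 9 + 19 + ? → (1,2) = 48 − 35 = 13.
Using column 1: 7 + (-1) + 17 + ? → (3,1) = 48 − 23 = 25.
Column 4 must total 48; the given cells sum to 21, so (2,4) = 27.
The remaining cell in anti-diagonal is (3,2) = 48 − 37 = 11.
Row 2: -1 + 1 + 27 + ? = 48, so (2,2) = 21.
The remaining cell in row 3 is (3,3) = 48 − 33 = 15.
The remaining cell in column 2 is (4,2) = 48 − 45 = 3.
From column 3, 48 − (9 + 1 + 15) gives (4,3) = 23.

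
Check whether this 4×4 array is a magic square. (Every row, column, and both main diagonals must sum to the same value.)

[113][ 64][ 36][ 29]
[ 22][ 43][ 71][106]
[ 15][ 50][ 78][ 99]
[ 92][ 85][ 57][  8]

Yes

Row 1: 113 + 64 + 36 + 29 = 242.
Row 2: 22 + 43 + 71 + 106 = 242.
Row 3: 15 + 50 + 78 + 99 = 242.
Row 4: 92 + 85 + 57 + 8 = 242.
Column 1: 113 + 22 + 15 + 92 = 242.
Column 2: 64 + 43 + 50 + 85 = 242.
Column 3: 36 + 71 + 78 + 57 = 242.
Column 4: 29 + 106 + 99 + 8 = 242.
Main diagonal: 113 + 43 + 78 + 8 = 242.
Anti-diagonal: 29 + 71 + 50 + 92 = 242.
All lines sum to 242.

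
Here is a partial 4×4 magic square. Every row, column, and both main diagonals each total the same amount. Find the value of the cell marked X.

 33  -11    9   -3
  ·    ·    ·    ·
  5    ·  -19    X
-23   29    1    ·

Row 1 is complete and sums to 28; that is the magic constant.
Row 4 needs 28; the known cells sum to 7, so (4,4) = 21.
Column 1 needs 28; the known cells sum to 15, so (2,1) = 13.
Column 3: 9 + (-19) + 1 + ? = 28, so (2,3) = 37.
From main diagonal, 28 − (33 + (-19) + 21) gives (2,2) = -7.
From anti-diagonal, 28 − (-3 + 37 + (-23)) gives (3,2) = 17.
Row 2 must total 28; the given cells sum to 43, so (2,4) = -15.
The remaining cell in row 3 is (3,4) = 28 − 3 = 25.

25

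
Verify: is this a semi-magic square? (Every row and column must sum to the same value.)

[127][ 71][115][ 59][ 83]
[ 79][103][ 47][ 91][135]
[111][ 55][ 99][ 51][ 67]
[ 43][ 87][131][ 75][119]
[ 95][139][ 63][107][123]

Row 1: 127 + 71 + 115 + 59 + 83 = 455.
Row 2: 79 + 103 + 47 + 91 + 135 = 455.
Row 3: 111 + 55 + 99 + 51 + 67 = 383.
Row 4: 43 + 87 + 131 + 75 + 119 = 455.
Row 5: 95 + 139 + 63 + 107 + 123 = 527.
Column 1: 127 + 79 + 111 + 43 + 95 = 455.
Column 2: 71 + 103 + 55 + 87 + 139 = 455.
Column 3: 115 + 47 + 99 + 131 + 63 = 455.
Column 4: 59 + 91 + 51 + 75 + 107 = 383.
Column 5: 83 + 135 + 67 + 119 + 123 = 527.

No — row 3 sums to 383 but column 5 sums to 527.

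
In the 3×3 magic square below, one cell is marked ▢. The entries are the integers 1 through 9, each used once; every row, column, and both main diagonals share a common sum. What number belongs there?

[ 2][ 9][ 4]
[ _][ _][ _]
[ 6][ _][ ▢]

The entries are 1 through 9, which sum to 45, so each line sums to 45/3 = 15.
Column 1 must total 15; the given cells sum to 8, so (2,1) = 7.
Anti-diagonal: 4 + 6 + ? = 15, so (2,2) = 5.
From row 2, 15 − (7 + 5) gives (2,3) = 3.
Using column 2: 9 + 5 + ? → (3,2) = 15 − 14 = 1.
Column 3 must total 15; the given cells sum to 7, so (3,3) = 8.

8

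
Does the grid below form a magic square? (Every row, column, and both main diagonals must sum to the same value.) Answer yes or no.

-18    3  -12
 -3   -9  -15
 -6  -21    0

Row 1: -18 + 3 + (-12) = -27.
Row 2: -3 + (-9) + (-15) = -27.
Row 3: -6 + (-21) + 0 = -27.
Column 1: -18 + (-3) + (-6) = -27.
Column 2: 3 + (-9) + (-21) = -27.
Column 3: -12 + (-15) + 0 = -27.
Main diagonal: -18 + (-9) + 0 = -27.
Anti-diagonal: -12 + (-9) + (-6) = -27.
All lines sum to -27.

Yes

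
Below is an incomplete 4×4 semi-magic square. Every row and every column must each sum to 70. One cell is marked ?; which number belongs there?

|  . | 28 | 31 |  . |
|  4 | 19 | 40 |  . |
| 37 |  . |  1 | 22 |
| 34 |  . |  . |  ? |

25

Row 2: 4 + 19 + 40 + ? = 70, so (2,4) = 7.
Using row 3: 37 + 1 + 22 + ? → (3,2) = 70 − 60 = 10.
The remaining cell in column 1 is (1,1) = 70 − 75 = -5.
Column 2 needs 70; the known cells sum to 57, so (4,2) = 13.
Column 3 needs 70; the known cells sum to 72, so (4,3) = -2.
Row 1: -5 + 28 + 31 + ? = 70, so (1,4) = 16.
Row 4 needs 70; the known cells sum to 45, so (4,4) = 25.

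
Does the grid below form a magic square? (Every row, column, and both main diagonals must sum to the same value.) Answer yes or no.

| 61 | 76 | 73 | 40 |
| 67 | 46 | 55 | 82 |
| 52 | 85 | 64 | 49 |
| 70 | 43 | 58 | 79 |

Yes

Row 1: 61 + 76 + 73 + 40 = 250.
Row 2: 67 + 46 + 55 + 82 = 250.
Row 3: 52 + 85 + 64 + 49 = 250.
Row 4: 70 + 43 + 58 + 79 = 250.
Column 1: 61 + 67 + 52 + 70 = 250.
Column 2: 76 + 46 + 85 + 43 = 250.
Column 3: 73 + 55 + 64 + 58 = 250.
Column 4: 40 + 82 + 49 + 79 = 250.
Main diagonal: 61 + 46 + 64 + 79 = 250.
Anti-diagonal: 40 + 55 + 85 + 70 = 250.
All lines sum to 250.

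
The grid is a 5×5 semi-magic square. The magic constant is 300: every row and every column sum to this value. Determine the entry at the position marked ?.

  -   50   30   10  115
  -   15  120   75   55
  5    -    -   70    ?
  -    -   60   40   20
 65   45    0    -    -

Using row 1: 50 + 30 + 10 + 115 + ? → (1,1) = 300 − 205 = 95.
Row 2 must total 300; the given cells sum to 265, so (2,1) = 35.
Using column 1: 95 + 35 + 5 + 65 + ? → (4,1) = 300 − 200 = 100.
Column 3 needs 300; the known cells sum to 210, so (3,3) = 90.
Column 4 must total 300; the given cells sum to 195, so (5,4) = 105.
From row 4, 300 − (100 + 60 + 40 + 20) gives (4,2) = 80.
Row 5: 65 + 45 + 0 + 105 + ? = 300, so (5,5) = 85.
Column 2 must total 300; the given cells sum to 190, so (3,2) = 110.
Column 5 needs 300; the known cells sum to 275, so (3,5) = 25.

25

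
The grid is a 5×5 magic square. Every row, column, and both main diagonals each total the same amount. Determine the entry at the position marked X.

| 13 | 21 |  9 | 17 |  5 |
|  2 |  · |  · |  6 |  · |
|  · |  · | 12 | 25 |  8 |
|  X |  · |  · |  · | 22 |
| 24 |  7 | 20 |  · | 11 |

10

Row 1 is complete and sums to 65; that is the magic constant.
From row 5, 65 − (24 + 7 + 20 + 11) gives (5,4) = 3.
From column 4, 65 − (17 + 6 + 25 + 3) gives (4,4) = 14.
The remaining cell in column 5 is (2,5) = 65 − 46 = 19.
Using main diagonal: 13 + 12 + 14 + 11 + ? → (2,2) = 65 − 50 = 15.
Using anti-diagonal: 5 + 6 + 12 + 24 + ? → (4,2) = 65 − 47 = 18.
Row 2 needs 65; the known cells sum to 42, so (2,3) = 23.
Column 2 needs 65; the known cells sum to 61, so (3,2) = 4.
Using column 3: 9 + 23 + 12 + 20 + ? → (4,3) = 65 − 64 = 1.
From row 3, 65 − (4 + 12 + 25 + 8) gives (3,1) = 16.
Row 4: 18 + 1 + 14 + 22 + ? = 65, so (4,1) = 10.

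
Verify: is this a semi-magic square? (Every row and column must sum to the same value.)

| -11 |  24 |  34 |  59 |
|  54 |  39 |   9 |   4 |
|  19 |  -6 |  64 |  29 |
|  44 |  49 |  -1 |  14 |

Yes

Row 1: -11 + 24 + 34 + 59 = 106.
Row 2: 54 + 39 + 9 + 4 = 106.
Row 3: 19 + (-6) + 64 + 29 = 106.
Row 4: 44 + 49 + (-1) + 14 = 106.
Column 1: -11 + 54 + 19 + 44 = 106.
Column 2: 24 + 39 + (-6) + 49 = 106.
Column 3: 34 + 9 + 64 + (-1) = 106.
Column 4: 59 + 4 + 29 + 14 = 106.
All lines sum to 106.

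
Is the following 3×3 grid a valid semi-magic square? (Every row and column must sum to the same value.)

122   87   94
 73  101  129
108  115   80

Row 1: 122 + 87 + 94 = 303.
Row 2: 73 + 101 + 129 = 303.
Row 3: 108 + 115 + 80 = 303.
Column 1: 122 + 73 + 108 = 303.
Column 2: 87 + 101 + 115 = 303.
Column 3: 94 + 129 + 80 = 303.
All lines sum to 303.

Yes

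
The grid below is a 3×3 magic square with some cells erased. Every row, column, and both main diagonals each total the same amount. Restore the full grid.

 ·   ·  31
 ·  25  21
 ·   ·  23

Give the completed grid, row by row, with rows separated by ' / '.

27 17 31 / 29 25 21 / 19 33 23

Column 3 is already complete: 31 + 21 + 23 = 75, so that is the magic constant.
The remaining cell in row 2 is (2,1) = 75 − 46 = 29.
From main diagonal, 75 − (25 + 23) gives (1,1) = 27.
From anti-diagonal, 75 − (31 + 25) gives (3,1) = 19.
From row 1, 75 − (27 + 31) gives (1,2) = 17.
Using row 3: 19 + 23 + ? → (3,2) = 75 − 42 = 33.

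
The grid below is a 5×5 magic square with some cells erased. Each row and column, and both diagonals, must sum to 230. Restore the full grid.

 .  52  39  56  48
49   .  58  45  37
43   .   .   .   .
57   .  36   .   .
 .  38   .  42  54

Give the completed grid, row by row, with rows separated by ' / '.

From row 1, 230 − (52 + 39 + 56 + 48) gives (1,1) = 35.
Row 2 must total 230; the given cells sum to 189, so (2,2) = 41.
Column 1: 35 + 49 + 43 + 57 + ? = 230, so (5,1) = 46.
Using row 5: 46 + 38 + 42 + 54 + ? → (5,3) = 230 − 180 = 50.
The remaining cell in column 3 is (3,3) = 230 − 183 = 47.
From main diagonal, 230 − (35 + 41 + 47 + 54) gives (4,4) = 53.
Anti-diagonal must total 230; the given cells sum to 186, so (4,2) = 44.
From row 4, 230 − (57 + 44 + 36 + 53) gives (4,5) = 40.
Using column 2: 52 + 41 + 44 + 38 + ? → (3,2) = 230 − 175 = 55.
Using column 4: 56 + 45 + 53 + 42 + ? → (3,4) = 230 − 196 = 34.
Column 5 needs 230; the known cells sum to 179, so (3,5) = 51.

35 52 39 56 48 / 49 41 58 45 37 / 43 55 47 34 51 / 57 44 36 53 40 / 46 38 50 42 54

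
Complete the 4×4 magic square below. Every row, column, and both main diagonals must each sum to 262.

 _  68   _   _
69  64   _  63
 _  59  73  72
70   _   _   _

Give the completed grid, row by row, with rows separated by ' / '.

65 68 62 67 / 69 64 66 63 / 58 59 73 72 / 70 71 61 60

Row 2 must total 262; the given cells sum to 196, so (2,3) = 66.
The remaining cell in row 3 is (3,1) = 262 − 204 = 58.
The remaining cell in column 1 is (1,1) = 262 − 197 = 65.
Column 2 needs 262; the known cells sum to 191, so (4,2) = 71.
The remaining cell in main diagonal is (4,4) = 262 − 202 = 60.
Anti-diagonal needs 262; the known cells sum to 195, so (1,4) = 67.
Row 1 must total 262; the given cells sum to 200, so (1,3) = 62.
The remaining cell in row 4 is (4,3) = 262 − 201 = 61.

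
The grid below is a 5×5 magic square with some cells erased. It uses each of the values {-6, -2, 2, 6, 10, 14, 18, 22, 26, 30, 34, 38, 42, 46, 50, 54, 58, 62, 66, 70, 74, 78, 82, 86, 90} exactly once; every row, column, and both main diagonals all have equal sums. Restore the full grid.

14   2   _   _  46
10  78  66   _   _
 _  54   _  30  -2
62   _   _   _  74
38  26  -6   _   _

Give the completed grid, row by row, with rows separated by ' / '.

The 25 entries sum to 1050, so each line sums to 1050/5 = 210.
Column 1: 14 + 10 + 62 + 38 + ? = 210, so (3,1) = 86.
Column 2 needs 210; the known cells sum to 160, so (4,2) = 50.
The remaining cell in row 3 is (3,3) = 210 − 168 = 42.
Using anti-diagonal: 46 + 42 + 50 + 38 + ? → (2,4) = 210 − 176 = 34.
The remaining cell in row 2 is (2,5) = 210 − 188 = 22.
Column 5: 46 + 22 + (-2) + 74 + ? = 210, so (5,5) = 70.
From main diagonal, 210 − (14 + 78 + 42 + 70) gives (4,4) = 6.
Row 4 needs 210; the known cells sum to 192, so (4,3) = 18.
Using row 5: 38 + 26 + (-6) + 70 + ? → (5,4) = 210 − 128 = 82.
Column 3 must total 210; the given cells sum to 120, so (1,3) = 90.
Using column 4: 34 + 30 + 6 + 82 + ? → (1,4) = 210 − 152 = 58.

14 2 90 58 46 / 10 78 66 34 22 / 86 54 42 30 -2 / 62 50 18 6 74 / 38 26 -6 82 70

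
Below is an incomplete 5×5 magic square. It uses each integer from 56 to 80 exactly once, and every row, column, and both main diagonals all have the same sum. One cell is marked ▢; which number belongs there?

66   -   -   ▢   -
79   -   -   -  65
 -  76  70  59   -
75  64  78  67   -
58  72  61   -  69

The entries are 56 through 80, which sum to 1700, so each line sums to 1700/5 = 340.
From row 4, 340 − (75 + 64 + 78 + 67) gives (4,5) = 56.
Row 5: 58 + 72 + 61 + 69 + ? = 340, so (5,4) = 80.
The remaining cell in column 1 is (3,1) = 340 − 278 = 62.
Main diagonal needs 340; the known cells sum to 272, so (2,2) = 68.
Row 3 must total 340; the given cells sum to 267, so (3,5) = 73.
From column 2, 340 − (68 + 76 + 64 + 72) gives (1,2) = 60.
From column 5, 340 − (65 + 73 + 56 + 69) gives (1,5) = 77.
Anti-diagonal must total 340; the given cells sum to 269, so (2,4) = 71.
Row 2: 79 + 68 + 71 + 65 + ? = 340, so (2,3) = 57.
The remaining cell in column 3 is (1,3) = 340 − 266 = 74.
Column 4 needs 340; the known cells sum to 277, so (1,4) = 63.

63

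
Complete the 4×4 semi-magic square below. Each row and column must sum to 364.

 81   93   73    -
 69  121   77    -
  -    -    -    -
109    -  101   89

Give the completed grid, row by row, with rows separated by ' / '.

81 93 73 117 / 69 121 77 97 / 105 85 113 61 / 109 65 101 89

Using row 1: 81 + 93 + 73 + ? → (1,4) = 364 − 247 = 117.
Row 2: 69 + 121 + 77 + ? = 364, so (2,4) = 97.
Row 4: 109 + 101 + 89 + ? = 364, so (4,2) = 65.
Column 1 must total 364; the given cells sum to 259, so (3,1) = 105.
Column 2 must total 364; the given cells sum to 279, so (3,2) = 85.
From column 3, 364 − (73 + 77 + 101) gives (3,3) = 113.
Column 4: 117 + 97 + 89 + ? = 364, so (3,4) = 61.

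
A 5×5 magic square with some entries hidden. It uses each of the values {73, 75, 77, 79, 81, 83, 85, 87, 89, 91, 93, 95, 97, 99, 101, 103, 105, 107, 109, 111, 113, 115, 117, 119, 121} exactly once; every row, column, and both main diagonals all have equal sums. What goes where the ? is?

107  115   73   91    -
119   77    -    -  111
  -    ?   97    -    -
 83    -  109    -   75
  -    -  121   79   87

The 25 entries sum to 2425, so each line sums to 2425/5 = 485.
Row 1 must total 485; the given cells sum to 386, so (1,5) = 99.
From column 3, 485 − (73 + 97 + 109 + 121) gives (2,3) = 85.
The remaining cell in column 5 is (3,5) = 485 − 372 = 113.
Main diagonal must total 485; the given cells sum to 368, so (4,4) = 117.
The remaining cell in row 2 is (2,4) = 485 − 392 = 93.
Row 4 needs 485; the known cells sum to 384, so (4,2) = 101.
Column 4 needs 485; the known cells sum to 380, so (3,4) = 105.
From anti-diagonal, 485 − (99 + 93 + 97 + 101) gives (5,1) = 95.
The remaining cell in row 5 is (5,2) = 485 − 382 = 103.
Using column 1: 107 + 119 + 83 + 95 + ? → (3,1) = 485 − 404 = 81.
Column 2 needs 485; the known cells sum to 396, so (3,2) = 89.

89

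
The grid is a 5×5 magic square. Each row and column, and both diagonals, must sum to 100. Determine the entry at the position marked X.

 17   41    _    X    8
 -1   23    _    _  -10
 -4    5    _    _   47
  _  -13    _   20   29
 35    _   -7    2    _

-16

From column 1, 100 − (17 + (-1) + (-4) + 35) gives (4,1) = 53.
Column 2 must total 100; the given cells sum to 56, so (5,2) = 44.
Using column 5: 8 + (-10) + 47 + 29 + ? → (5,5) = 100 − 74 = 26.
Main diagonal must total 100; the given cells sum to 86, so (3,3) = 14.
Using anti-diagonal: 8 + 14 + (-13) + 35 + ? → (2,4) = 100 − 44 = 56.
The remaining cell in row 2 is (2,3) = 100 − 68 = 32.
Row 3: -4 + 5 + 14 + 47 + ? = 100, so (3,4) = 38.
From row 4, 100 − (53 + (-13) + 20 + 29) gives (4,3) = 11.
Using column 3: 32 + 14 + 11 + (-7) + ? → (1,3) = 100 − 50 = 50.
Column 4 must total 100; the given cells sum to 116, so (1,4) = -16.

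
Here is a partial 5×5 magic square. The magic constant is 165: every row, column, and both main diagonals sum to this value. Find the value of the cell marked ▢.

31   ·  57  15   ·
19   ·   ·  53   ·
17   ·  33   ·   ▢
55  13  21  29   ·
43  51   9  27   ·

Row 4: 55 + 13 + 21 + 29 + ? = 165, so (4,5) = 47.
The remaining cell in row 5 is (5,5) = 165 − 130 = 35.
From column 3, 165 − (57 + 33 + 21 + 9) gives (2,3) = 45.
Column 4 needs 165; the known cells sum to 124, so (3,4) = 41.
Using main diagonal: 31 + 33 + 29 + 35 + ? → (2,2) = 165 − 128 = 37.
Anti-diagonal: 53 + 33 + 13 + 43 + ? = 165, so (1,5) = 23.
Row 1 needs 165; the known cells sum to 126, so (1,2) = 39.
From row 2, 165 − (19 + 37 + 45 + 53) gives (2,5) = 11.
Using column 2: 39 + 37 + 13 + 51 + ? → (3,2) = 165 − 140 = 25.
Column 5 must total 165; the given cells sum to 116, so (3,5) = 49.

49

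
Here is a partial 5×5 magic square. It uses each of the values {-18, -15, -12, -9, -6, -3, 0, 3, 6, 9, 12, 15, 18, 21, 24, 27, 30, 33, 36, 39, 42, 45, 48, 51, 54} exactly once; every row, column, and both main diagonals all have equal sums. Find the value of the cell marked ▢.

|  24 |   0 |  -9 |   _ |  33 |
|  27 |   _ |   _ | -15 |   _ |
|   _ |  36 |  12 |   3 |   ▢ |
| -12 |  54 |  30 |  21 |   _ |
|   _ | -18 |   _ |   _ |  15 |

The 25 entries sum to 450, so each line sums to 450/5 = 90.
Using row 1: 24 + 0 + (-9) + 33 + ? → (1,4) = 90 − 48 = 42.
The remaining cell in row 4 is (4,5) = 90 − 93 = -3.
Column 2 needs 90; the known cells sum to 72, so (2,2) = 18.
Column 4 needs 90; the known cells sum to 51, so (5,4) = 39.
From anti-diagonal, 90 − (33 + (-15) + 12 + 54) gives (5,1) = 6.
The remaining cell in row 5 is (5,3) = 90 − 42 = 48.
The remaining cell in column 1 is (3,1) = 90 − 45 = 45.
Column 3 needs 90; the known cells sum to 81, so (2,3) = 9.
From row 2, 90 − (27 + 18 + 9 + (-15)) gives (2,5) = 51.
Row 3 must total 90; the given cells sum to 96, so (3,5) = -6.

-6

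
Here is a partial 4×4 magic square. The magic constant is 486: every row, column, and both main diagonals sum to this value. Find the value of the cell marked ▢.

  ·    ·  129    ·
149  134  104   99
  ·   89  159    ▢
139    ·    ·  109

124

Using column 3: 129 + 104 + 159 + ? → (4,3) = 486 − 392 = 94.
Main diagonal: 134 + 159 + 109 + ? = 486, so (1,1) = 84.
Anti-diagonal needs 486; the known cells sum to 332, so (1,4) = 154.
Row 1 needs 486; the known cells sum to 367, so (1,2) = 119.
Row 4 must total 486; the given cells sum to 342, so (4,2) = 144.
Column 1 must total 486; the given cells sum to 372, so (3,1) = 114.
Column 4: 154 + 99 + 109 + ? = 486, so (3,4) = 124.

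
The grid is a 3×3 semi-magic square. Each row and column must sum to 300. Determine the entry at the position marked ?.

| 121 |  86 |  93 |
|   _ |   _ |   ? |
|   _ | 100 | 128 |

Row 3: 100 + 128 + ? = 300, so (3,1) = 72.
Column 1 needs 300; the known cells sum to 193, so (2,1) = 107.
Using column 2: 86 + 100 + ? → (2,2) = 300 − 186 = 114.
Column 3 must total 300; the given cells sum to 221, so (2,3) = 79.

79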